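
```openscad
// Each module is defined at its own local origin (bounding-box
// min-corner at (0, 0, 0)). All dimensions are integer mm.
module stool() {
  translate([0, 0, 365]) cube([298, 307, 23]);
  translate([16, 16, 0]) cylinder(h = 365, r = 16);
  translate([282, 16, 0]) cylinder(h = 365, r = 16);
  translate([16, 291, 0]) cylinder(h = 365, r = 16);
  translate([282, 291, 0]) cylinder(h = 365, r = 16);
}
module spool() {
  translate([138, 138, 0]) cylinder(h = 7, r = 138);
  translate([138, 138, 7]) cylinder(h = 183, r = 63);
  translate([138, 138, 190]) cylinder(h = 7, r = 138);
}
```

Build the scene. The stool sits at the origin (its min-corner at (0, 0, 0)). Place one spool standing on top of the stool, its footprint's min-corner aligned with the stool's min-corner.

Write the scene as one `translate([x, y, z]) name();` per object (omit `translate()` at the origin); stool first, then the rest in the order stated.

stool();
translate([0, 0, 388]) spool();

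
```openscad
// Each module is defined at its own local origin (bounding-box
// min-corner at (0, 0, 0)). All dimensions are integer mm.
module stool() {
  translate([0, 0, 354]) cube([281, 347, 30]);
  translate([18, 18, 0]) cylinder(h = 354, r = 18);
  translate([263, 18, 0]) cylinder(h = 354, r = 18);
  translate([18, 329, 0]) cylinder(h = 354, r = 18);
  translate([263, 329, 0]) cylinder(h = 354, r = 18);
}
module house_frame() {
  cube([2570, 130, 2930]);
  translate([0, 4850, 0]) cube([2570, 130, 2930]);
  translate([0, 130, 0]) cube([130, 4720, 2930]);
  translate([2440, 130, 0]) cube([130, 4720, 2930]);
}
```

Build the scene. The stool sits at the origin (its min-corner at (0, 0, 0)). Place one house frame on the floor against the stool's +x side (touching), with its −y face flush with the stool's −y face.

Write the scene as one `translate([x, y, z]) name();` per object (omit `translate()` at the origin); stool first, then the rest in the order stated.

stool();
translate([281, 0, 0]) house_frame();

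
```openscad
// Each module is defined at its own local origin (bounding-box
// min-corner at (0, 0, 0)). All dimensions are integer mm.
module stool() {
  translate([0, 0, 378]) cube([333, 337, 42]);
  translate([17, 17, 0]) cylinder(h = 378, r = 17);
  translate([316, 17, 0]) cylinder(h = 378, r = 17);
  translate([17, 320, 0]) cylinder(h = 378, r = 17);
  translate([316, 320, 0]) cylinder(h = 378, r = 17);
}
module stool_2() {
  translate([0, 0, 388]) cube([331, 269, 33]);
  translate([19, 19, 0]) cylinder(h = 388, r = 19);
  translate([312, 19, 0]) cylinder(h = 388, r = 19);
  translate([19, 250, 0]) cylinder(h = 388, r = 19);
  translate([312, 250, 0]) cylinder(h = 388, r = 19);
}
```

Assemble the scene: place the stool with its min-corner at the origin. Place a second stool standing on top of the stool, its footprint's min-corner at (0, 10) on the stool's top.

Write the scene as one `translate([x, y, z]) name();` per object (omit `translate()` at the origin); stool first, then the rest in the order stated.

stool();
translate([0, 10, 420]) stool_2();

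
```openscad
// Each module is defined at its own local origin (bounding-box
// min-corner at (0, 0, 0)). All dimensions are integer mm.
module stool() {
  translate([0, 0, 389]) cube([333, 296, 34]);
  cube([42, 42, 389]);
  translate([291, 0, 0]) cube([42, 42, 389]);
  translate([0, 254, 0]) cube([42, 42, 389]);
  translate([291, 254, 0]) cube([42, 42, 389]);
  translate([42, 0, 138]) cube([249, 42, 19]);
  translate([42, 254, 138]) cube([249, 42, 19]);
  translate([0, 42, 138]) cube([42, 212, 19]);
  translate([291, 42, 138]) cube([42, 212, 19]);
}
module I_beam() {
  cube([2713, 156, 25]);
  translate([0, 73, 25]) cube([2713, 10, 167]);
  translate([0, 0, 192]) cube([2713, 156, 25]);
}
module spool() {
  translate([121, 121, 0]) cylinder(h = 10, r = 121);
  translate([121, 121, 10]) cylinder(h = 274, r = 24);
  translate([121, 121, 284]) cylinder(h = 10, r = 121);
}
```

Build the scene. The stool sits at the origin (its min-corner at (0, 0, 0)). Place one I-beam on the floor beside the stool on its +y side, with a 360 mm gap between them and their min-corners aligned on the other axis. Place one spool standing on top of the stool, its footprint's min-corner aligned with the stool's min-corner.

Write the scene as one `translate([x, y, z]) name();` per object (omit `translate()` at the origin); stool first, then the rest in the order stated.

stool();
translate([0, 656, 0]) I_beam();
translate([0, 0, 423]) spool();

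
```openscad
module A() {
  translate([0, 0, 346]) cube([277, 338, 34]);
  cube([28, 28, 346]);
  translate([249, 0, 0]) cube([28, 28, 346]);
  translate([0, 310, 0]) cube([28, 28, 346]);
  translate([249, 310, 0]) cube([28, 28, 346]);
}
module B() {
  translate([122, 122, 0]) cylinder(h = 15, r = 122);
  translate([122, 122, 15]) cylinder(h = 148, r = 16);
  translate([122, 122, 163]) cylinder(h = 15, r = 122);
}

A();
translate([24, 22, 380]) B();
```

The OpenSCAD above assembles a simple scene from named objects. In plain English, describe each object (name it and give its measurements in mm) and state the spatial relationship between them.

A is a four-legged stool. The seat is a 277×338×34 mm slab whose top surface is at z = 380 mm; four square legs, each 28×28 mm in cross-section, run from the floor (z = 0) to the underside of the seat, each flush with a corner of the seat.

B is a spool: two coaxial disc flanges of radius 122 mm and thickness 15 mm, joined by a core cylinder of radius 16 mm and height 148 mm. The lower flange rests on z = 0 and the three cylinders share a vertical axis.

The spool is on top of the stool.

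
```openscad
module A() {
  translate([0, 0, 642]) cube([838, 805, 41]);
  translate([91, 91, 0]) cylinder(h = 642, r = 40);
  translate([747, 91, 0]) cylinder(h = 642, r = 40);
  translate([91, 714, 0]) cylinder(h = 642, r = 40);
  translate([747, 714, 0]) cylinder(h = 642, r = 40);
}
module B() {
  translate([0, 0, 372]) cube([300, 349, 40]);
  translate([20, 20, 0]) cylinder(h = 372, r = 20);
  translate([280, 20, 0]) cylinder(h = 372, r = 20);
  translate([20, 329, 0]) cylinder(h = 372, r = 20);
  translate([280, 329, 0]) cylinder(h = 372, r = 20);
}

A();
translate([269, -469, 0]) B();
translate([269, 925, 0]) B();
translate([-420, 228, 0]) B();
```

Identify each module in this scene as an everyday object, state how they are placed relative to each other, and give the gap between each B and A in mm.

A is a table. B is a stool. Three stools sit around the table at the −y, +y, −x sides. The gap between each stool and the table is 120 mm.

Each stool's nearest face is 120 mm from the table's bounding box.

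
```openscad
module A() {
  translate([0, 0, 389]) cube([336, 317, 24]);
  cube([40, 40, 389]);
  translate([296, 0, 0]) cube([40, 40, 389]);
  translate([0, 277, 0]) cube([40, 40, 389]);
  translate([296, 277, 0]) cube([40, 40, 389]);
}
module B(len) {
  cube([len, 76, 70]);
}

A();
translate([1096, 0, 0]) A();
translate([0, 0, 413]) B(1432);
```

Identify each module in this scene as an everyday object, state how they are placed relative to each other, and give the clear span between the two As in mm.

A is a stool. B is a beam. A beam spans the tops of two stools. The clear span between the two stools is 760 mm.

Second stool starts at x = 1096; first ends at x = 336; clear span = 1096 − 336 = 760 mm.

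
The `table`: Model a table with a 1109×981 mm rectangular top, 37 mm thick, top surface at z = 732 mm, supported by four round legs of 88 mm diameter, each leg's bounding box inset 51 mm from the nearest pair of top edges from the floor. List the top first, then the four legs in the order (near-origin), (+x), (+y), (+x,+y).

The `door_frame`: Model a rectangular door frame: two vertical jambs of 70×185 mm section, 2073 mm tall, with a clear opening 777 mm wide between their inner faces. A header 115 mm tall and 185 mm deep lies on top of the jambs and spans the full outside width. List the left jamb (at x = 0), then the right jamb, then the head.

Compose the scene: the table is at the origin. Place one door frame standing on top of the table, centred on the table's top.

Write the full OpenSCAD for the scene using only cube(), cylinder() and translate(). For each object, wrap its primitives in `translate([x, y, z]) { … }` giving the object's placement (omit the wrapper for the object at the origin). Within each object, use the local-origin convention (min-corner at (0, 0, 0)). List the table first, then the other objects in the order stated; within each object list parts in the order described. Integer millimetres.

translate([0, 0, 695]) cube([1109, 981, 37]);
translate([95, 95, 0]) cylinder(h = 695, r = 44);
translate([1014, 95, 0]) cylinder(h = 695, r = 44);
translate([95, 886, 0]) cylinder(h = 695, r = 44);
translate([1014, 886, 0]) cylinder(h = 695, r = 44);
translate([96, 398, 732]) {
  cube([70, 185, 2073]);
  translate([847, 0, 0]) cube([70, 185, 2073]);
  translate([0, 0, 2073]) cube([917, 185, 115]);
}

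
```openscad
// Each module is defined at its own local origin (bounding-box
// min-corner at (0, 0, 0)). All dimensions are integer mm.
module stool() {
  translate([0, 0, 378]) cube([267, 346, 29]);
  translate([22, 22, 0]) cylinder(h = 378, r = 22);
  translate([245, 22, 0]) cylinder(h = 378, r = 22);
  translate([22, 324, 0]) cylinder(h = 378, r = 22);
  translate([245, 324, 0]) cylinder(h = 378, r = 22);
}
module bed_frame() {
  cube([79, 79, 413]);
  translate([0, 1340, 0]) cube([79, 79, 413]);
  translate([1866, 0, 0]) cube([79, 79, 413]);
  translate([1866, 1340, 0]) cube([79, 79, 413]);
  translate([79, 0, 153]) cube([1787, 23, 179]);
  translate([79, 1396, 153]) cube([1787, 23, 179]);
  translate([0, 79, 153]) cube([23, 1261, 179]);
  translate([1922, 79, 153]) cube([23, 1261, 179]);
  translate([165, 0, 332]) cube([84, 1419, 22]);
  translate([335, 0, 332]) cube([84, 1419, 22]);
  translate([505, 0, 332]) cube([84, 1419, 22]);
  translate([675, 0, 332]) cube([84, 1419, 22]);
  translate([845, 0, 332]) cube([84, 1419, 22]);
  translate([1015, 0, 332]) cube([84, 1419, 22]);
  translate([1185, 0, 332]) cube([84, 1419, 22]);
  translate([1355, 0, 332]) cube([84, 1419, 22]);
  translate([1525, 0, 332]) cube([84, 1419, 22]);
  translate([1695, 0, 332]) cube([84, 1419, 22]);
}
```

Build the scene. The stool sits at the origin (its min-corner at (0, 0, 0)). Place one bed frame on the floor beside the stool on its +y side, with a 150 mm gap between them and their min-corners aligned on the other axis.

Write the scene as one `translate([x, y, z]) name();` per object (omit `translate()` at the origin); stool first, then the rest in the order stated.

stool();
translate([0, 496, 0]) bed_frame();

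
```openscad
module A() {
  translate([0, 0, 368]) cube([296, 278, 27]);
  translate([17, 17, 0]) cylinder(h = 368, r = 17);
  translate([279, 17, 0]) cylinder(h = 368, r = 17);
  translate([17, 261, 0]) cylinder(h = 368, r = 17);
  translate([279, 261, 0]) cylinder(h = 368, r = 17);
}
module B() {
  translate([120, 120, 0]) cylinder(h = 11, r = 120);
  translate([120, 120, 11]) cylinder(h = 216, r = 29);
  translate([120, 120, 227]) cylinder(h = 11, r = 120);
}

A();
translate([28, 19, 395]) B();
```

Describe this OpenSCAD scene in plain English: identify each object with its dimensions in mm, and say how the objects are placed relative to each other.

A is a simple wooden stool: a rectangular seat 296 mm (x) by 278 mm (y), 27 mm thick, top face at z = 395 mm, on four round legs, each 34 mm in diameter. The legs rest on z = 0, each leg's axis is inset half a diameter from the nearest pair of seat edges (so the leg's bounding box is flush with the corner).

B is a spool: two coaxial disc flanges of radius 120 mm and thickness 11 mm, joined by a core cylinder of radius 29 mm and height 216 mm. The lower flange rests on z = 0 and the three cylinders share a vertical axis.

The spool is on top of the stool, centred.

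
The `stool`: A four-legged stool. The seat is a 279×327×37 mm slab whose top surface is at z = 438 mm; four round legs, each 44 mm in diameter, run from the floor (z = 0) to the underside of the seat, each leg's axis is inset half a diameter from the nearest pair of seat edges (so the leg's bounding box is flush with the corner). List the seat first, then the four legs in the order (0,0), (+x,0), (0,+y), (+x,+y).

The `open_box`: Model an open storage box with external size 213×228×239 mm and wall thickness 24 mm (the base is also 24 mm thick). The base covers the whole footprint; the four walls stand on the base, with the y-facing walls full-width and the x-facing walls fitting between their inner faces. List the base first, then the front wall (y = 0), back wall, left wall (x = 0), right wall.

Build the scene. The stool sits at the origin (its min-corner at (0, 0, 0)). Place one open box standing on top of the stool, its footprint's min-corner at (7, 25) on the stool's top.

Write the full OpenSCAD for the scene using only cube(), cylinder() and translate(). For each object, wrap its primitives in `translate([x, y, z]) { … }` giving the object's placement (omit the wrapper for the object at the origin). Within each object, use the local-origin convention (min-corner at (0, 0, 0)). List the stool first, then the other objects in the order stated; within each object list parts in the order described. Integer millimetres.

translate([0, 0, 401]) cube([279, 327, 37]);
translate([22, 22, 0]) cylinder(h = 401, r = 22);
translate([257, 22, 0]) cylinder(h = 401, r = 22);
translate([22, 305, 0]) cylinder(h = 401, r = 22);
translate([257, 305, 0]) cylinder(h = 401, r = 22);
translate([7, 25, 438]) {
  cube([213, 228, 24]);
  translate([0, 0, 24]) cube([213, 24, 215]);
  translate([0, 204, 24]) cube([213, 24, 215]);
  translate([0, 24, 24]) cube([24, 180, 215]);
  translate([189, 24, 24]) cube([24, 180, 215]);
}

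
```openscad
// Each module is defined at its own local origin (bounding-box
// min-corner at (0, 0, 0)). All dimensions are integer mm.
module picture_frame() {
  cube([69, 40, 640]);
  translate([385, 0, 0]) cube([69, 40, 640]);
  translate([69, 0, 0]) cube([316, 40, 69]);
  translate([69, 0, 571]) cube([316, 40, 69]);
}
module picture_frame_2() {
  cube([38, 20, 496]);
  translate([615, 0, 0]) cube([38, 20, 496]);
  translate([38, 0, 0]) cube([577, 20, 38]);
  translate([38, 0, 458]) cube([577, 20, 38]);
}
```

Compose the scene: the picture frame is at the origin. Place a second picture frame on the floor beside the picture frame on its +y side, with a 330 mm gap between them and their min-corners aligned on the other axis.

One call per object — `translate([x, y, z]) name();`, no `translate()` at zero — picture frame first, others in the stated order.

picture_frame();
translate([0, 370, 0]) picture_frame_2();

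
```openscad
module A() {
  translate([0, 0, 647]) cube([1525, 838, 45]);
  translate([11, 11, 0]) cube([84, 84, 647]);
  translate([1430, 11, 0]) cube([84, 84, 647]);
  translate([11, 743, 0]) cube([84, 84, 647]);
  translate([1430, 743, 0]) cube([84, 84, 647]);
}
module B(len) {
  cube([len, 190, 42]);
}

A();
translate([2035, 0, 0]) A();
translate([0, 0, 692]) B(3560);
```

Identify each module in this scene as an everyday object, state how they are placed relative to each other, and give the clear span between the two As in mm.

Second table starts at x = 2035; first ends at x = 1525; clear span = 2035 − 1525 = 510 mm.

A is a table. B is a beam. A beam spans the tops of two tables. The clear span between the two tables is 510 mm.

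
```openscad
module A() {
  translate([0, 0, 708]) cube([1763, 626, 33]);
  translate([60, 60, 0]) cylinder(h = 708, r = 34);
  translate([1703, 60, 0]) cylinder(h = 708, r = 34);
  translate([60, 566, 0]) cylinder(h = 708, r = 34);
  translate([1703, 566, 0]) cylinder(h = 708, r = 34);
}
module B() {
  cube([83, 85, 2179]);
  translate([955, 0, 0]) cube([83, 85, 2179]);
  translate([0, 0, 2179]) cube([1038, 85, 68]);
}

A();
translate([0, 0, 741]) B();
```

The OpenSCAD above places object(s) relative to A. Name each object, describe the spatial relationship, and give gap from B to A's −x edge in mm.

The door frame's min-x is at 0; the table's min-x is 0; gap = 0 mm.

A is a table. B is a door frame. The door frame is on top of the table. The gap from the door frame to the table's −x edge is 0 mm.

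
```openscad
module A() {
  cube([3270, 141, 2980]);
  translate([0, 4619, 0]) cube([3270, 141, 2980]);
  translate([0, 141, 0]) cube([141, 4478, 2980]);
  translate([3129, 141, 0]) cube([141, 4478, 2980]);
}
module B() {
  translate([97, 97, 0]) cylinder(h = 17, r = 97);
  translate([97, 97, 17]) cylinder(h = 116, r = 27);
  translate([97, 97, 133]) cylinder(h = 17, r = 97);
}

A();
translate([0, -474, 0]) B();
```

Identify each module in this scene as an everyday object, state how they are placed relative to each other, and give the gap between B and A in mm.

The spool's nearest face is 280 mm from the house frame's −y face.

A is a house frame. B is a spool. The spool is on the floor beside the house frame on its −y side. The gap between the spool and the house frame is 280 mm.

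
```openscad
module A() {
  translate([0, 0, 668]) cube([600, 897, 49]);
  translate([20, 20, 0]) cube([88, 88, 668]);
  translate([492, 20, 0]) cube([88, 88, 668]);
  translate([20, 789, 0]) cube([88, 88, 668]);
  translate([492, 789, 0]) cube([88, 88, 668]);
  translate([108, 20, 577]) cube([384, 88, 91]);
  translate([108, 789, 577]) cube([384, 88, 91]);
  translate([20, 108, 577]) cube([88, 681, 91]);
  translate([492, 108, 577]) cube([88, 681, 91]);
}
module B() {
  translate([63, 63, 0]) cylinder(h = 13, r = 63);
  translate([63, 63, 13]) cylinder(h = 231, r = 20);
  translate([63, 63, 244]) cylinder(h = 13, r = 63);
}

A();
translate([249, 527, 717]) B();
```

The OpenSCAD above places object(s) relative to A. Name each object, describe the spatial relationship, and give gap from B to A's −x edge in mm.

The spool's min-x is at 249; the table's min-x is 0; gap = 249 mm.

A is a table. B is a spool. The spool is on top of the table. The gap from the spool to the table's −x edge is 249 mm.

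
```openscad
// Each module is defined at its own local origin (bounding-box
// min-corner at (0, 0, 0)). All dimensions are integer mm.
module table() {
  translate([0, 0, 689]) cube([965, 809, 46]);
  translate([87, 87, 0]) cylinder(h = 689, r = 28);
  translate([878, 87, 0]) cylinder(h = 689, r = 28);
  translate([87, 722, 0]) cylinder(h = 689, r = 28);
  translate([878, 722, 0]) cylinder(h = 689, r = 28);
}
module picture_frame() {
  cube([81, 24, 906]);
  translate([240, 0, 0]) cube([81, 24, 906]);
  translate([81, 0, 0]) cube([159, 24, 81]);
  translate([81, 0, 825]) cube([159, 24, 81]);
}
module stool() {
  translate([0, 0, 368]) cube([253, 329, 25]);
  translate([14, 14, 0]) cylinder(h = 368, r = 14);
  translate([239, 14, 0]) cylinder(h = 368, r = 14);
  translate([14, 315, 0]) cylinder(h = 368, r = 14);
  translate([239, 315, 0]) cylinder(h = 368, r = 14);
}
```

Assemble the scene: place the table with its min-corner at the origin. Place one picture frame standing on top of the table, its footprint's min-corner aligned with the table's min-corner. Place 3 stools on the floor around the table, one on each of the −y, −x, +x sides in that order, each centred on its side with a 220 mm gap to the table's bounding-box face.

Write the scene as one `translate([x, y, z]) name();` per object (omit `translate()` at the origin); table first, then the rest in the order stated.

table();
translate([0, 0, 735]) picture_frame();
translate([356, -549, 0]) stool();
translate([-473, 240, 0]) stool();
translate([1185, 240, 0]) stool();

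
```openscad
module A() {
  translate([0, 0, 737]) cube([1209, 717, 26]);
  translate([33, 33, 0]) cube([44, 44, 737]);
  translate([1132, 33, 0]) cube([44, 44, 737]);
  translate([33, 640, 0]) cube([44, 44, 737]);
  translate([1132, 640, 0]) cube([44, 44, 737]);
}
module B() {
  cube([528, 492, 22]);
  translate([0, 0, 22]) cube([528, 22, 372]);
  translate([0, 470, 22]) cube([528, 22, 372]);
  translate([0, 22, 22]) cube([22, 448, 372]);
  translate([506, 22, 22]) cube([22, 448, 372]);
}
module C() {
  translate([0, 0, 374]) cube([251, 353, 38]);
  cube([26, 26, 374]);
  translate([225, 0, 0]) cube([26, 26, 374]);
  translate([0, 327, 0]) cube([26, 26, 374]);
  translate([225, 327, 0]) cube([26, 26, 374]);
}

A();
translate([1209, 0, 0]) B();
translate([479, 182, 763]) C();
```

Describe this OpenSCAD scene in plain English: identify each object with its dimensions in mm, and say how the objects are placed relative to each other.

A is a table: top 1209 mm (x) × 717 mm (y), 26 mm thick, upper face at z = 763 mm, on four 44×44 mm square legs, each inset 33 mm from the nearest pair of top edges, running from z = 0 to the bottom of the top.

B is an open-topped rectangular box: outside dimensions 528×492×394 mm, with a uniform wall and base thickness of 22 mm. The base is a full 528×492 slab on the floor; four walls sit on top of the base. The front and back walls (the −y and +y sides) span the full width; the two side walls fit between them.

C is a simple wooden stool: a rectangular seat 251 mm (x) by 353 mm (y), 38 mm thick, top face at z = 412 mm, on four square legs, each 26×26 mm in cross-section. The legs rest on z = 0, each flush with a corner of the seat.

The open box is against the table's +x side, with their −y faces flush. The stool is on top of the table, centred.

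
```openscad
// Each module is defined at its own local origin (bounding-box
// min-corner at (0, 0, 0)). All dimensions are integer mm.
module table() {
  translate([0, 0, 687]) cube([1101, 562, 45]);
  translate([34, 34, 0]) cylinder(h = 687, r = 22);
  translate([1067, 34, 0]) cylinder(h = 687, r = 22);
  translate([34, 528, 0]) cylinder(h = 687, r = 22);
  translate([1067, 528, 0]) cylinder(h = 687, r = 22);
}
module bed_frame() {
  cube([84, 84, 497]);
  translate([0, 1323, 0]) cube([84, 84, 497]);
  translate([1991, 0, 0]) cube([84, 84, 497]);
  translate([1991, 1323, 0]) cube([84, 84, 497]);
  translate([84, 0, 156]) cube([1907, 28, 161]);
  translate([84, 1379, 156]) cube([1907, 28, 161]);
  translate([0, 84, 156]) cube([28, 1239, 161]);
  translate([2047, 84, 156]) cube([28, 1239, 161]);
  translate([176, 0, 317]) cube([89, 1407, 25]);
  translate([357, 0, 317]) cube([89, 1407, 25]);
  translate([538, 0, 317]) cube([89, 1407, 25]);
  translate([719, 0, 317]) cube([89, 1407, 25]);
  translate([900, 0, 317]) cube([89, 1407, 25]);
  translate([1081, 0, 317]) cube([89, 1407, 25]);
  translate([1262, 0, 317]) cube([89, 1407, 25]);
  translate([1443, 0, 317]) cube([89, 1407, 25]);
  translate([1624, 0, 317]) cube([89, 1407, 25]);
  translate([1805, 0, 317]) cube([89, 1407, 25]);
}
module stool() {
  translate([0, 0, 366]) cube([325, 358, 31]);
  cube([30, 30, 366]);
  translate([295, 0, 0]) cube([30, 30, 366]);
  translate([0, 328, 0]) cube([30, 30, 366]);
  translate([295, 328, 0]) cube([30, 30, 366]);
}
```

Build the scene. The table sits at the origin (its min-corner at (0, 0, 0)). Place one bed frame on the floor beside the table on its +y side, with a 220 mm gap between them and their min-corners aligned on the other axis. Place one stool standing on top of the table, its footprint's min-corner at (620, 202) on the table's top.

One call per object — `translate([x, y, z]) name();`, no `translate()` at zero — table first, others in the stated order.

table();
translate([0, 782, 0]) bed_frame();
translate([620, 202, 732]) stool();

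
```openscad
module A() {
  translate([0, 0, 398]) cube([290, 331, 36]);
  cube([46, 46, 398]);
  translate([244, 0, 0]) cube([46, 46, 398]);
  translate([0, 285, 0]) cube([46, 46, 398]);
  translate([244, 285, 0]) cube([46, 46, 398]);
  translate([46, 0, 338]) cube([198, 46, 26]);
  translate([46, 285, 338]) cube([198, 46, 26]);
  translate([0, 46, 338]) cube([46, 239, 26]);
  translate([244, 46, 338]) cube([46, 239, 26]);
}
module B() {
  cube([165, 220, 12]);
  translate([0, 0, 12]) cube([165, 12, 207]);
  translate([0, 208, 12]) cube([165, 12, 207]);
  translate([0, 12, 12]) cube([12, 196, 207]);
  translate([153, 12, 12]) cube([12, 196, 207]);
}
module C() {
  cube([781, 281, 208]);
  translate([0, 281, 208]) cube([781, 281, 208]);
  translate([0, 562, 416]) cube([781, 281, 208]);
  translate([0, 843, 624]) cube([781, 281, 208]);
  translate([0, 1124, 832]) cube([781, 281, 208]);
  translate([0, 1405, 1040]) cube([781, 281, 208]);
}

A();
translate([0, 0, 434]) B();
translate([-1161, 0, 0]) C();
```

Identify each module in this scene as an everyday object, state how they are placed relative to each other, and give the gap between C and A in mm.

A is a stool. B is an open box. C is a staircase. The open box is on top of the stool. The staircase is on the floor beside the stool on its −x side. The gap between the staircase and the stool is 380 mm.

The staircase's nearest face is 380 mm from the stool's −x face.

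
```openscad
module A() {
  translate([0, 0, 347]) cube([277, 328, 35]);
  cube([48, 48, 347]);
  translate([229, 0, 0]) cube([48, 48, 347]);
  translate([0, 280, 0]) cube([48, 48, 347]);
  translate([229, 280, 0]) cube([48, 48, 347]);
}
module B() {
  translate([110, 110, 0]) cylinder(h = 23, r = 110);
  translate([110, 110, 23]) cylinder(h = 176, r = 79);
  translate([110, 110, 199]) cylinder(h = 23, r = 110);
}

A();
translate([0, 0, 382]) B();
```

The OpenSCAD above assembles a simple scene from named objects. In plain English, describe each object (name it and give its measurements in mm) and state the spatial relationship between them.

A is a four-legged stool. The seat is a 277×328×35 mm slab whose top surface is at z = 382 mm; four square legs, each 48×48 mm in cross-section, run from the floor (z = 0) to the underside of the seat, each flush with a corner of the seat.

B is a spool: two coaxial disc flanges of radius 110 mm and thickness 23 mm, joined by a core cylinder of radius 79 mm and height 176 mm. The lower flange rests on z = 0 and the three cylinders share a vertical axis.

The spool is on top of the stool.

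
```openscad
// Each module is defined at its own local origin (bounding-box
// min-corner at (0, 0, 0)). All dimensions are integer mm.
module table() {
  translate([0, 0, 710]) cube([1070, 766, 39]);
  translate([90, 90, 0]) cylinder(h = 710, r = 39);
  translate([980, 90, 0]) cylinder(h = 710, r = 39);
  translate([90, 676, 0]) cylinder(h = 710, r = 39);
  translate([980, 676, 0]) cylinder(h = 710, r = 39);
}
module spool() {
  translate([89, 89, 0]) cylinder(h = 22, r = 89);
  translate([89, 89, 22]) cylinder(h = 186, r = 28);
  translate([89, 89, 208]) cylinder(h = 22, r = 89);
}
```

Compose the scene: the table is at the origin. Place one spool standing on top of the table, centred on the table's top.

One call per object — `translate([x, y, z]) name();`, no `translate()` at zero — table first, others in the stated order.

table();
translate([446, 294, 749]) spool();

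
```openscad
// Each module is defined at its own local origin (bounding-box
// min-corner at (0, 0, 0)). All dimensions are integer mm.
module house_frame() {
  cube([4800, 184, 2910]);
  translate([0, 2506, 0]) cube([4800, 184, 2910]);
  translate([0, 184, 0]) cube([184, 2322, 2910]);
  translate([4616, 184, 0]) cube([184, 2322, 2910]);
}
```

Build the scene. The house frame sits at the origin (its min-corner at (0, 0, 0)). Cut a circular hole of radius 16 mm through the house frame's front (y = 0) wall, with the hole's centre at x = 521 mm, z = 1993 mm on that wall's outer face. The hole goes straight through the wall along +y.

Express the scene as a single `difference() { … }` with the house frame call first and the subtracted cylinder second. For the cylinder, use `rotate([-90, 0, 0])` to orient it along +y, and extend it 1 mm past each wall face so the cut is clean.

difference() {
  house_frame();
  translate([521, -1, 1993]) rotate([-90, 0, 0]) cylinder(h = 186, r = 16);
}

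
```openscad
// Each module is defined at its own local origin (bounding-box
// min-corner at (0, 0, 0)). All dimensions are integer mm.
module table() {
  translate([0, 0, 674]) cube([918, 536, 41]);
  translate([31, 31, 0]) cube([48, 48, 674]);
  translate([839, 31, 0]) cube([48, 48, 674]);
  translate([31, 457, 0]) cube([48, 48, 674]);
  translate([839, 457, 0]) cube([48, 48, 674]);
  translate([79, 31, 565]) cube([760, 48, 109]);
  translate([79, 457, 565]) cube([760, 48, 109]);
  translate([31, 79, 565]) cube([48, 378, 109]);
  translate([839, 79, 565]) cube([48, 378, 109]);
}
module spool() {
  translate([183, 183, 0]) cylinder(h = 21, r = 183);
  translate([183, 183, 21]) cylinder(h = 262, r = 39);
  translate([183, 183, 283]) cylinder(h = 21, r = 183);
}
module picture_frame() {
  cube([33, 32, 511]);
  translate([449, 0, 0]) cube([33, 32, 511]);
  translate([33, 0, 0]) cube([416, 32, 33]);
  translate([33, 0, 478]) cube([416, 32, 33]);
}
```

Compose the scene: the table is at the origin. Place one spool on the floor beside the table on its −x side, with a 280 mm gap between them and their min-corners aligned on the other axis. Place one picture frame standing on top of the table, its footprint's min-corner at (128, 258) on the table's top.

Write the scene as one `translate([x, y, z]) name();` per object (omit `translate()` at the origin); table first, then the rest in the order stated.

table();
translate([-646, 0, 0]) spool();
translate([128, 258, 715]) picture_frame();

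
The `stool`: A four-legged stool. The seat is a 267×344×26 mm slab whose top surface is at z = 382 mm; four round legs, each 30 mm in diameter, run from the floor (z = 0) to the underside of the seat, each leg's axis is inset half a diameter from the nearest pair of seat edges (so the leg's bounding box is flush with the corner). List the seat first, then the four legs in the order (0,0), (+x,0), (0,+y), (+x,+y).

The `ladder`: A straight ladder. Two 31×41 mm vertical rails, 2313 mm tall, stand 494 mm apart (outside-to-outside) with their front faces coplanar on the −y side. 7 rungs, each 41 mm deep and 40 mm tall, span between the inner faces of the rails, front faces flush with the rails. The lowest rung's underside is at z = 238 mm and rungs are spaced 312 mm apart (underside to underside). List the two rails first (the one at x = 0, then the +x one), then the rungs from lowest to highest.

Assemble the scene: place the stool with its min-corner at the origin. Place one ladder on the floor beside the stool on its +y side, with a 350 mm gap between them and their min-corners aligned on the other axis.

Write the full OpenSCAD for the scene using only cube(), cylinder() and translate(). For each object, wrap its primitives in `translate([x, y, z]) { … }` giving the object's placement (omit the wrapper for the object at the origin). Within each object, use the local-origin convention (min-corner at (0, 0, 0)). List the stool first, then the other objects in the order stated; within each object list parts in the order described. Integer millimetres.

translate([0, 0, 356]) cube([267, 344, 26]);
translate([15, 15, 0]) cylinder(h = 356, r = 15);
translate([252, 15, 0]) cylinder(h = 356, r = 15);
translate([15, 329, 0]) cylinder(h = 356, r = 15);
translate([252, 329, 0]) cylinder(h = 356, r = 15);
translate([0, 694, 0]) {
  cube([31, 41, 2313]);
  translate([463, 0, 0]) cube([31, 41, 2313]);
  translate([31, 0, 238]) cube([432, 41, 40]);
  translate([31, 0, 550]) cube([432, 41, 40]);
  translate([31, 0, 862]) cube([432, 41, 40]);
  translate([31, 0, 1174]) cube([432, 41, 40]);
  translate([31, 0, 1486]) cube([432, 41, 40]);
  translate([31, 0, 1798]) cube([432, 41, 40]);
  translate([31, 0, 2110]) cube([432, 41, 40]);
}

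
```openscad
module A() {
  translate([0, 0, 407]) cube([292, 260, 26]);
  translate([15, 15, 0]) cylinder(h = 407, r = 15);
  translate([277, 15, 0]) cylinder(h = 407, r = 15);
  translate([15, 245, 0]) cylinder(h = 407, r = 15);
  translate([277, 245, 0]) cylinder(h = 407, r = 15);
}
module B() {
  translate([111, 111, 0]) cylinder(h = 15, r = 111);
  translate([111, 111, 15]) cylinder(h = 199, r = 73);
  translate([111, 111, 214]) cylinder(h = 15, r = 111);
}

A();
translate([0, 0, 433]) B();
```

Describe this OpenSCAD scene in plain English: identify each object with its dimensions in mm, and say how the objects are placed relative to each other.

A is a four-legged stool. The seat is 292×260 mm, 26 mm thick, top at z = 433 mm. It stands on four round legs, each 30 mm in diameter, from z = 0 to the seat underside, each leg's axis is inset half a diameter from the nearest pair of seat edges (so the leg's bounding box is flush with the corner).

B is a spool: two coaxial disc flanges of radius 111 mm and thickness 15 mm, joined by a core cylinder of radius 73 mm and height 199 mm. The lower flange rests on z = 0 and the three cylinders share a vertical axis.

The spool is on top of the stool.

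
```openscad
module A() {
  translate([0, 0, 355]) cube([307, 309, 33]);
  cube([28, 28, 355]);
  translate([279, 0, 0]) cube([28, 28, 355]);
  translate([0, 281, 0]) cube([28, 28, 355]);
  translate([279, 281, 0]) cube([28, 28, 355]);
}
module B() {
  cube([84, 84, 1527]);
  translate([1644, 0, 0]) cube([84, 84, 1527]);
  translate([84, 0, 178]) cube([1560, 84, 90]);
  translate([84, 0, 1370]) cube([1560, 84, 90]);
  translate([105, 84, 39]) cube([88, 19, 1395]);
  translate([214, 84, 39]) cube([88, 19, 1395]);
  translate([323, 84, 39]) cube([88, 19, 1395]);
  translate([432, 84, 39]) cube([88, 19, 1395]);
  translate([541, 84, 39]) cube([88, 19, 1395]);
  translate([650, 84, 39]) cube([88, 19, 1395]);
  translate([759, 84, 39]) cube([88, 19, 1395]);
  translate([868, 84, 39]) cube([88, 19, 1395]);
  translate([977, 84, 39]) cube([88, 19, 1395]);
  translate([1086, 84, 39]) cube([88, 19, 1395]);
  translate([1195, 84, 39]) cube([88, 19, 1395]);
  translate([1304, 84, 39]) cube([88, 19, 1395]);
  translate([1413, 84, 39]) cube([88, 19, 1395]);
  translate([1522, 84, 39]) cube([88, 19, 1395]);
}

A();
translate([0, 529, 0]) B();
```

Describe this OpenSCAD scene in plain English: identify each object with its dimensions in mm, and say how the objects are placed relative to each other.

A is a four-legged stool. The seat is a 307×309×33 mm slab whose top surface is at z = 388 mm; four square legs, each 28×28 mm in cross-section, run from the floor (z = 0) to the underside of the seat, each flush with a corner of the seat.

B is a fence section. Two 84×84 mm posts, 1527 mm tall, stand on the floor with a clear span of 1560 mm between their inner faces. Two horizontal rails of 84×90 mm section span the gap between the posts with their undersides at z = 178 mm and z = 1370 mm, flush with the posts' −y face. 14 pickets, each 88 mm wide, 19 mm thick and 1395 mm tall, are fixed to the +y face of the rails with their bottoms at z = 39 mm, evenly spaced across the span with equal gaps (rounded down to the nearest mm) at the −x end and between each pair — any rounding remainder accumulates at the +x end.

The fence section is on the floor beside the stool on its +y side.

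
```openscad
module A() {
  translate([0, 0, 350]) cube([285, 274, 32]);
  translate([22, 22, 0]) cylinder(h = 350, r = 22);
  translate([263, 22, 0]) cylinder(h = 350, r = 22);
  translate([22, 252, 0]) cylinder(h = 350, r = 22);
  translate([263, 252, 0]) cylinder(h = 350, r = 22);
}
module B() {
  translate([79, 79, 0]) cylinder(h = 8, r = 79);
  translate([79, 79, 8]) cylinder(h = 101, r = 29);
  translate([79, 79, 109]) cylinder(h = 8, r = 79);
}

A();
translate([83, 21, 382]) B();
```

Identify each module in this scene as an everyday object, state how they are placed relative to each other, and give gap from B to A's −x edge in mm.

A is a stool. B is a spool. The spool is on top of the stool. The gap from the spool to the stool's −x edge is 83 mm.

The spool's min-x is at 83; the stool's min-x is 0; gap = 83 mm.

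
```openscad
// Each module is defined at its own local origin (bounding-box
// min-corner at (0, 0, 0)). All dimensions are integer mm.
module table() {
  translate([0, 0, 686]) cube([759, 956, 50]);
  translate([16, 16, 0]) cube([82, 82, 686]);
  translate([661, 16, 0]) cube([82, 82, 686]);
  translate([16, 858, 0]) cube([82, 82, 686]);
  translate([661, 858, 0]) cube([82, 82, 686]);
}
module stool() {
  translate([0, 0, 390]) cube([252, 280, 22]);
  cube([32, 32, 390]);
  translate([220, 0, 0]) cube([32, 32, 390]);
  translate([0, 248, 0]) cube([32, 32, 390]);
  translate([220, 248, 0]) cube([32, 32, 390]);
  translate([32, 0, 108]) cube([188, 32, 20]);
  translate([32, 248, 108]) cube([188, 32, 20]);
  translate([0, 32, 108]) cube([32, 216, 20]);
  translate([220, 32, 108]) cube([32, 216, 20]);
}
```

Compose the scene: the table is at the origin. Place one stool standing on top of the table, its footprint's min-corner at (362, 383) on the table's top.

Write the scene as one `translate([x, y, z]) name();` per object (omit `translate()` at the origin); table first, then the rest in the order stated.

table();
translate([362, 383, 736]) stool();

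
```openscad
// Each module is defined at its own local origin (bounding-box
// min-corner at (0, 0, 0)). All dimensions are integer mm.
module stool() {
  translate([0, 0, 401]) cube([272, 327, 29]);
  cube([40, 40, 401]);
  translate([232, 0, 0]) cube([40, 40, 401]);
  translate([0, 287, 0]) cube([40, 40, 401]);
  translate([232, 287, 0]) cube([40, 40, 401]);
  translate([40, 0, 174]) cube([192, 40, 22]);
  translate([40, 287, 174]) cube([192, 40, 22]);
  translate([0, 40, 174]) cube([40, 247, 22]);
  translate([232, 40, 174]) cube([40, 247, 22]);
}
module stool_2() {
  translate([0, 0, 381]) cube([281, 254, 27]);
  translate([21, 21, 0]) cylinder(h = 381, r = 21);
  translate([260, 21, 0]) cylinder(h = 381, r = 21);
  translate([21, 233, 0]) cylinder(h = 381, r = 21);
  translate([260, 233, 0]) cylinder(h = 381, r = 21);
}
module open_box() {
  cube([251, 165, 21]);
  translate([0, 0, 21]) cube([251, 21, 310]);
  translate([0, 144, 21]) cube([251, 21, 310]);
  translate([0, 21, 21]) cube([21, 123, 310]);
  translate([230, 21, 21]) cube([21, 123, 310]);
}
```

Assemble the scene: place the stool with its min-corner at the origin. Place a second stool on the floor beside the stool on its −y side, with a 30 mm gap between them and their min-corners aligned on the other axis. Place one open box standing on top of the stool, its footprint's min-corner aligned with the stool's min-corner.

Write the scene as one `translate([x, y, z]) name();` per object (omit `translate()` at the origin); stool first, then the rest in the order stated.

stool();
translate([0, -284, 0]) stool_2();
translate([0, 0, 430]) open_box();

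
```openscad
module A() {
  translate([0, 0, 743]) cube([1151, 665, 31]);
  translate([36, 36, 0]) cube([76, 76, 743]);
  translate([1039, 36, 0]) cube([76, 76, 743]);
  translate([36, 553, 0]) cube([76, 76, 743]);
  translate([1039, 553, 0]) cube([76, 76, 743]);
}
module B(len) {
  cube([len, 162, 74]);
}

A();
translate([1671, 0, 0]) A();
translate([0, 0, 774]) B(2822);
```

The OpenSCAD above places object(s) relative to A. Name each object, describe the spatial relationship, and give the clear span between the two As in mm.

A is a table. B is a beam. A beam spans the tops of two tables. The clear span between the two tables is 520 mm.

Second table starts at x = 1671; first ends at x = 1151; clear span = 1671 − 1151 = 520 mm.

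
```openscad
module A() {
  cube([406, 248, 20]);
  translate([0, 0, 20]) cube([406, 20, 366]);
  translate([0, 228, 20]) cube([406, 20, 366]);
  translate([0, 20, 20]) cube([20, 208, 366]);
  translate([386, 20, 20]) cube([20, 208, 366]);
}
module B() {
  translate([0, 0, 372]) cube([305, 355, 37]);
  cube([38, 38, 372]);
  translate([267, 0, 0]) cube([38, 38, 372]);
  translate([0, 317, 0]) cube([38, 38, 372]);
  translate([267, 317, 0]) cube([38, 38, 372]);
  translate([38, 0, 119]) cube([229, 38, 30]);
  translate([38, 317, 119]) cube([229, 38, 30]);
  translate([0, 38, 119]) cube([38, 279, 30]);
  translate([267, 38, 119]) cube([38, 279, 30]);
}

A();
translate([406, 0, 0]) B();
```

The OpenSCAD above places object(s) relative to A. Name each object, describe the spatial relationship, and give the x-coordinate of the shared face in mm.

A is an open box. B is a stool. The stool is against the open box's +x side, with their −y faces flush. The x-coordinate of the shared face is 406 mm.

The open box's +x face and the stool's −x face are both at x = 406 mm.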